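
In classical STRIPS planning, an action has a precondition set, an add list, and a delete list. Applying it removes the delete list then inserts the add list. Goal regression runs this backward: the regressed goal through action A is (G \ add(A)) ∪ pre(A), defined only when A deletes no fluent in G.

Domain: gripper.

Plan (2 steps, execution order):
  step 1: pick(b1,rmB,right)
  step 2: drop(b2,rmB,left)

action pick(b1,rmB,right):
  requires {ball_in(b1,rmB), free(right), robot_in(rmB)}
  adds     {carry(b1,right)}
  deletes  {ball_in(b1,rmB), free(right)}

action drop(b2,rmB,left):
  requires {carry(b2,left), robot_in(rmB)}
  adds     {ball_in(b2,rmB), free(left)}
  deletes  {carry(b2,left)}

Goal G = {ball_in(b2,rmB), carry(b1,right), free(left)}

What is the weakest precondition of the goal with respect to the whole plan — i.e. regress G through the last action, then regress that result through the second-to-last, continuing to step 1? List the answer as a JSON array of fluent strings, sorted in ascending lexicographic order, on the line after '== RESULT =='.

Regress step by step:
  through step 2 (drop(b2,rmB,left)): drop {ball_in(b2,rmB), free(left)}, keep {carry(b1,right)}, require {carry(b2,left), robot_in(rmB)}
    → {carry(b1,right), carry(b2,left), robot_in(rmB)}
  through step 1 (pick(b1,rmB,right)): drop {carry(b1,right)}, keep {carry(b2,left), robot_in(rmB)}, require {ball_in(b1,rmB), free(right), robot_in(rmB)}
    → {ball_in(b1,rmB), carry(b2,left), free(right), robot_in(rmB)}

== RESULT ==
["ball_in(b1,rmB)", "carry(b2,left)", "free(right)", "robot_in(rmB)"]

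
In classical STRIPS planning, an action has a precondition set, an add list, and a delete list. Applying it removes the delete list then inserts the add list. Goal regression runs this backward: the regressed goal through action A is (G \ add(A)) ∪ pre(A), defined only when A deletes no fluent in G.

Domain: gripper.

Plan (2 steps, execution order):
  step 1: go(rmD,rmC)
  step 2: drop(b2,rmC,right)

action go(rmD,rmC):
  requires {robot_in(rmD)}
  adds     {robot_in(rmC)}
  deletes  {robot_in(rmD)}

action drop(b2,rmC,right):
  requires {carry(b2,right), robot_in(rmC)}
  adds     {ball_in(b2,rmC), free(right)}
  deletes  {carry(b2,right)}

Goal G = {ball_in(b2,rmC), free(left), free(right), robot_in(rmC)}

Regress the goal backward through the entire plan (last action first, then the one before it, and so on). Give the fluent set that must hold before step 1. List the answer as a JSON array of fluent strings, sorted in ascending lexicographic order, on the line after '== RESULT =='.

Regress step by step:
  through step 2 (drop(b2,rmC,right)): drop {ball_in(b2,rmC), free(right)}, keep {free(left), robot_in(rmC)}, require {carry(b2,right), robot_in(rmC)}
    → {carry(b2,right), free(left), robot_in(rmC)}
  through step 1 (go(rmD,rmC)): drop {robot_in(rmC)}, keep {carry(b2,right), free(left)}, require {robot_in(rmD)}
    → {carry(b2,right), free(left), robot_in(rmD)}

== RESULT ==
["carry(b2,right)", "free(left)", "robot_in(rmD)"]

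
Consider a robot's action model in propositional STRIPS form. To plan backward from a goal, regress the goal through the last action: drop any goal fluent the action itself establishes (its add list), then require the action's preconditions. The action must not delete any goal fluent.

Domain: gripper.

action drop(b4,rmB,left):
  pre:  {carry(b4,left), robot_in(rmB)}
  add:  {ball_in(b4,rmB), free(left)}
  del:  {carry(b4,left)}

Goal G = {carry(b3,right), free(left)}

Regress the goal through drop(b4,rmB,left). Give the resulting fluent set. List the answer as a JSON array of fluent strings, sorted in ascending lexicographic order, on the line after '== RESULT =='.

Compute (G \ add) ∪ pre:
  G ∩ del = {}  (empty — regression defined)
  G \ add = {carry(b3,right), free(left)} \ {ball_in(b4,rmB), free(left)} = {carry(b3,right)}
  ∪ pre   = {carry(b3,right)} ∪ {carry(b4,left), robot_in(rmB)}
          = {carry(b3,right), carry(b4,left), robot_in(rmB)}

== RESULT ==
["carry(b3,right)", "carry(b4,left)", "robot_in(rmB)"]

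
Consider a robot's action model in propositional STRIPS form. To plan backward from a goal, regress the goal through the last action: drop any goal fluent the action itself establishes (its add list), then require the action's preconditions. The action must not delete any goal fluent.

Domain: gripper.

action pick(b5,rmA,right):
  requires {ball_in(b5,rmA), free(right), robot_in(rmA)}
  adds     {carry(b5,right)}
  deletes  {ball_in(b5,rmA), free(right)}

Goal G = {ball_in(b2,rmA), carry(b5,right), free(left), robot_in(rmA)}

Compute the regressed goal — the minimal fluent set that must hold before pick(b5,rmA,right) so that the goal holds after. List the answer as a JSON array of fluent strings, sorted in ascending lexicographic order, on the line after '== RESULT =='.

Regress:
  G ∩ del = {}  (empty — regression defined)
  G \ add = {ball_in(b2,rmA), carry(b5,right), free(left), robot_in(rmA)} \ {carry(b5,right)} = {ball_in(b2,rmA), free(left), robot_in(rmA)}
  ∪ pre   = {ball_in(b2,rmA), free(left), robot_in(rmA)} ∪ {ball_in(b5,rmA), free(right), robot_in(rmA)}
          = {ball_in(b2,rmA), ball_in(b5,rmA), free(left), free(right), robot_in(rmA)}

== RESULT ==
["ball_in(b2,rmA)", "ball_in(b5,rmA)", "free(left)", "free(right)", "robot_in(rmA)"]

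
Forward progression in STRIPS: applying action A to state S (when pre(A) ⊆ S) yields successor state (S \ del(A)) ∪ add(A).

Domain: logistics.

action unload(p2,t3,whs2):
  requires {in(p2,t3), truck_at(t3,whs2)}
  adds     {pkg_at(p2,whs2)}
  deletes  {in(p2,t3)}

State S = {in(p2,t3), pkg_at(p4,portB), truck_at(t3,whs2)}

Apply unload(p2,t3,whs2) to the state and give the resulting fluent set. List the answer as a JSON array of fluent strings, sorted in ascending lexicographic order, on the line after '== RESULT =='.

Compute (S \ del) ∪ add:
  pre ⊆ S: {in(p2,t3), truck_at(t3,whs2)} ⊆ S  — applicable
  S \ del = {pkg_at(p4,portB), truck_at(t3,whs2)}
  ∪ add   = {pkg_at(p2,whs2), pkg_at(p4,portB), truck_at(t3,whs2)}

== RESULT ==
["pkg_at(p2,whs2)", "pkg_at(p4,portB)", "truck_at(t3,whs2)"]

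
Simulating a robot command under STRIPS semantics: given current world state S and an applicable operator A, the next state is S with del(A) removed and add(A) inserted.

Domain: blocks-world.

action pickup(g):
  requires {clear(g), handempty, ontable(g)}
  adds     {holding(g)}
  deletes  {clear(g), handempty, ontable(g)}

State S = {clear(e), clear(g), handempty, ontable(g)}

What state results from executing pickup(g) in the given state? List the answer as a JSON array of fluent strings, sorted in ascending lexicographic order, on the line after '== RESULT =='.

Progress:
  pre ⊆ S: {clear(g), handempty, ontable(g)} ⊆ S  — applicable
  S \ del = {clear(e)}
  ∪ add   = {clear(e), holding(g)}

== RESULT ==
["clear(e)", "holding(g)"]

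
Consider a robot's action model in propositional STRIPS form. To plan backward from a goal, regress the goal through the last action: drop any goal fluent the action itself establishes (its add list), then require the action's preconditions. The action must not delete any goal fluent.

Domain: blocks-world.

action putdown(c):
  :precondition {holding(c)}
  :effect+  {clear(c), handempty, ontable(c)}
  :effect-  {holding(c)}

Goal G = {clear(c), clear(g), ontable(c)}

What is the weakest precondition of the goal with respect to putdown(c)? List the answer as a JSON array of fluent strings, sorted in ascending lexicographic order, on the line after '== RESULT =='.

Regress:
  G ∩ del = {}  (empty — regression defined)
  G \ add = {clear(c), clear(g), ontable(c)} \ {clear(c), handempty, ontable(c)} = {clear(g)}
  ∪ pre   = {clear(g)} ∪ {holding(c)}
          = {clear(g), holding(c)}

== RESULT ==
["clear(g)", "holding(c)"]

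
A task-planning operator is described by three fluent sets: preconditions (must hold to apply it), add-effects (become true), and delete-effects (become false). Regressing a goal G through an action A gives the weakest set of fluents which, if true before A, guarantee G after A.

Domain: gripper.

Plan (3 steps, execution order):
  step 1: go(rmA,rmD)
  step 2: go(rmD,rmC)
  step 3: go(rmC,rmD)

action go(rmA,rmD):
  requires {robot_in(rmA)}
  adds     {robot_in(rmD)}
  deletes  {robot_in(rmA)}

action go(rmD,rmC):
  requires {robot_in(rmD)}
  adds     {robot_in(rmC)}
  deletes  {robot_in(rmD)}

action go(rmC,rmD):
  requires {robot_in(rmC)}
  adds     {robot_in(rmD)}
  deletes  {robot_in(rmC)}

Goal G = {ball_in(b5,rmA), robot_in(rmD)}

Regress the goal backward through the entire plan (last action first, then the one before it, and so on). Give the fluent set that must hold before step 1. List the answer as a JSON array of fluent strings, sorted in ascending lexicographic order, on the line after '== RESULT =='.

Work backward from the goal:
  through step 3 (go(rmC,rmD)): drop {robot_in(rmD)}, keep {ball_in(b5,rmA)}, require {robot_in(rmC)}
    → {ball_in(b5,rmA), robot_in(rmC)}
  through step 2 (go(rmD,rmC)): drop {robot_in(rmC)}, keep {ball_in(b5,rmA)}, require {robot_in(rmD)}
    → {ball_in(b5,rmA), robot_in(rmD)}
  through step 1 (go(rmA,rmD)): drop {robot_in(rmD)}, keep {ball_in(b5,rmA)}, require {robot_in(rmA)}
    → {ball_in(b5,rmA), robot_in(rmA)}

== RESULT ==
["ball_in(b5,rmA)", "robot_in(rmA)"]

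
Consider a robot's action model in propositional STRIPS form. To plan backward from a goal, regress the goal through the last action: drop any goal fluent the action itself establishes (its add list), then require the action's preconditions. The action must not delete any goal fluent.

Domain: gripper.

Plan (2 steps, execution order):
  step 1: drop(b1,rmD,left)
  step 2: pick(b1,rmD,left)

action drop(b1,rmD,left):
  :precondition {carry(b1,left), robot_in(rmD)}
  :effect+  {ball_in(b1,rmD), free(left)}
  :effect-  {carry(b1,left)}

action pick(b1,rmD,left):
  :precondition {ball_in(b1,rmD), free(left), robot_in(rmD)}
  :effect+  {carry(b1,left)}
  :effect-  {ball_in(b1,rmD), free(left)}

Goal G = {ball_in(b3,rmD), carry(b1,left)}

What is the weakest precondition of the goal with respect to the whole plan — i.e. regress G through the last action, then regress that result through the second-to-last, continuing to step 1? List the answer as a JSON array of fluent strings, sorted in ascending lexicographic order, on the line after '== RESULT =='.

Work backward from the goal:
  through step 2 (pick(b1,rmD,left)): drop {carry(b1,left)}, keep {ball_in(b3,rmD)}, require {ball_in(b1,rmD), free(left), robot_in(rmD)}
    → {ball_in(b1,rmD), ball_in(b3,rmD), free(left), robot_in(rmD)}
  through step 1 (drop(b1,rmD,left)): drop {ball_in(b1,rmD), free(left)}, keep {ball_in(b3,rmD), robot_in(rmD)}, require {carry(b1,left), robot_in(rmD)}
    → {ball_in(b3,rmD), carry(b1,left), robot_in(rmD)}

== RESULT ==
["ball_in(b3,rmD)", "carry(b1,left)", "robot_in(rmD)"]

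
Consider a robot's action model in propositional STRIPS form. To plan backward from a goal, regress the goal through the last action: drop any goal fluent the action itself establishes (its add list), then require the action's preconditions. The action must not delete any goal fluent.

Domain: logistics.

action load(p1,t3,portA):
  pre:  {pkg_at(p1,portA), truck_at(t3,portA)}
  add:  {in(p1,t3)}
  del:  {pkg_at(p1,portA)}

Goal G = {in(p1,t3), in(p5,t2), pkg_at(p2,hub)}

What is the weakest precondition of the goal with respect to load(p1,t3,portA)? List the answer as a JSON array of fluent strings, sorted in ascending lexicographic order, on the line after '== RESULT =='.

Compute (G \ add) ∪ pre:
  G ∩ del = {}  (empty — regression defined)
  G \ add = {in(p1,t3), in(p5,t2), pkg_at(p2,hub)} \ {in(p1,t3)} = {in(p5,t2), pkg_at(p2,hub)}
  ∪ pre   = {in(p5,t2), pkg_at(p2,hub)} ∪ {pkg_at(p1,portA), truck_at(t3,portA)}
          = {in(p5,t2), pkg_at(p1,portA), pkg_at(p2,hub), truck_at(t3,portA)}

== RESULT ==
["in(p5,t2)", "pkg_at(p1,portA)", "pkg_at(p2,hub)", "truck_at(t3,portA)"]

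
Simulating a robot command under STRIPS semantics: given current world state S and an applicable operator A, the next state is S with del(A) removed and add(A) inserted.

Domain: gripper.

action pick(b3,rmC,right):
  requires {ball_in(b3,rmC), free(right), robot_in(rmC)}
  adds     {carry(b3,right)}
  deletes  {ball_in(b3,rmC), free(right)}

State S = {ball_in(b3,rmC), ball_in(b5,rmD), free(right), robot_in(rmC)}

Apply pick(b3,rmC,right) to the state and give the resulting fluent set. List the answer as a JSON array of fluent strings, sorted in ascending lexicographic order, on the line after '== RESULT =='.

Progress:
  pre ⊆ S: {ball_in(b3,rmC), free(right), robot_in(rmC)} ⊆ S  — applicable
  S \ del = {ball_in(b5,rmD), robot_in(rmC)}
  ∪ add   = {ball_in(b5,rmD), carry(b3,right), robot_in(rmC)}

== RESULT ==
["ball_in(b5,rmD)", "carry(b3,right)", "robot_in(rmC)"]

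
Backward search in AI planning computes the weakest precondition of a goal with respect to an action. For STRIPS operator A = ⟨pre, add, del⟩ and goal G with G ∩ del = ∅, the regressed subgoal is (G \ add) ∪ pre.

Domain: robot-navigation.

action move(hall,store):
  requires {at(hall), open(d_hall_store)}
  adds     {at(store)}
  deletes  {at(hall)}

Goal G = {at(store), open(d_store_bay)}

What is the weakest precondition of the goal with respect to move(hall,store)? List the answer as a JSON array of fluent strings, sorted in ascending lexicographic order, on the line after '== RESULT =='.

Regress:
  G ∩ del = {}  (empty — regression defined)
  G \ add = {at(store), open(d_store_bay)} \ {at(store)} = {open(d_store_bay)}
  ∪ pre   = {open(d_store_bay)} ∪ {at(hall), open(d_hall_store)}
          = {at(hall), open(d_hall_store), open(d_store_bay)}

== RESULT ==
["at(hall)", "open(d_hall_store)", "open(d_store_bay)"]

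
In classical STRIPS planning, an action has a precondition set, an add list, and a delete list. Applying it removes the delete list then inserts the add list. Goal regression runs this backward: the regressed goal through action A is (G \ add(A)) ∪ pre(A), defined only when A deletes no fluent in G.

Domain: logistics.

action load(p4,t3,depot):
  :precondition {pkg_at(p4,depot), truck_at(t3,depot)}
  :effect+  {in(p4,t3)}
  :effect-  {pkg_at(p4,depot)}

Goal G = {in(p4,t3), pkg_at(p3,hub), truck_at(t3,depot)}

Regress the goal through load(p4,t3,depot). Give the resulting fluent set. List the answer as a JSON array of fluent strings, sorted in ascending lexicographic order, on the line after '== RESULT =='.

Compute (G \ add) ∪ pre:
  G ∩ del = {}  (empty — regression defined)
  G \ add = {in(p4,t3), pkg_at(p3,hub), truck_at(t3,depot)} \ {in(p4,t3)} = {pkg_at(p3,hub), truck_at(t3,depot)}
  ∪ pre   = {pkg_at(p3,hub), truck_at(t3,depot)} ∪ {pkg_at(p4,depot), truck_at(t3,depot)}
          = {pkg_at(p3,hub), pkg_at(p4,depot), truck_at(t3,depot)}

== RESULT ==
["pkg_at(p3,hub)", "pkg_at(p4,depot)", "truck_at(t3,depot)"]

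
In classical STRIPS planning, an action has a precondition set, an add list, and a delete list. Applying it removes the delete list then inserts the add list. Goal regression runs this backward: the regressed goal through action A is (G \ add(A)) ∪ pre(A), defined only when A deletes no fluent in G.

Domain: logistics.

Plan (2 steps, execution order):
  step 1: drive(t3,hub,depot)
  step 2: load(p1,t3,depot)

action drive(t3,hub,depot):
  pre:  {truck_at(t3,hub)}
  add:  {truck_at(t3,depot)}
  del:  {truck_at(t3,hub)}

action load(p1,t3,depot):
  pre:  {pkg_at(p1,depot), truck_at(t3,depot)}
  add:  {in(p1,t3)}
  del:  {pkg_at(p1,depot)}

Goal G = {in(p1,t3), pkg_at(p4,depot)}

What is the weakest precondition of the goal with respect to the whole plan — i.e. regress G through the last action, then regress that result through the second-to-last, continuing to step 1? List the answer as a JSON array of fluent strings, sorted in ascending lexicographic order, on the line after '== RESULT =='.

Regress step by step:
  through step 2 (load(p1,t3,depot)): drop {in(p1,t3)}, keep {pkg_at(p4,depot)}, require {pkg_at(p1,depot), truck_at(t3,depot)}
    → {pkg_at(p1,depot), pkg_at(p4,depot), truck_at(t3,depot)}
  through step 1 (drive(t3,hub,depot)): drop {truck_at(t3,depot)}, keep {pkg_at(p1,depot), pkg_at(p4,depot)}, require {truck_at(t3,hub)}
    → {pkg_at(p1,depot), pkg_at(p4,depot), truck_at(t3,hub)}

== RESULT ==
["pkg_at(p1,depot)", "pkg_at(p4,depot)", "truck_at(t3,hub)"]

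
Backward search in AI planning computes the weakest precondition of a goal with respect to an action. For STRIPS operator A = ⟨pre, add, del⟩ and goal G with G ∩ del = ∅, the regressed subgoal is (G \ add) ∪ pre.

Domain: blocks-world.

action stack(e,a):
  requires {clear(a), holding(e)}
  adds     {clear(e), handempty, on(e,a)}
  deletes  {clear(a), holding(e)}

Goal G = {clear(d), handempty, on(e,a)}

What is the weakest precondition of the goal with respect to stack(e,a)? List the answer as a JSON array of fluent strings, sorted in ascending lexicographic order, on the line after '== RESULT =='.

Compute (G \ add) ∪ pre:
  G ∩ del = {}  (empty — regression defined)
  G \ add = {clear(d), handempty, on(e,a)} \ {clear(e), handempty, on(e,a)} = {clear(d)}
  ∪ pre   = {clear(d)} ∪ {clear(a), holding(e)}
          = {clear(a), clear(d), holding(e)}

== RESULT ==
["clear(a)", "clear(d)", "holding(e)"]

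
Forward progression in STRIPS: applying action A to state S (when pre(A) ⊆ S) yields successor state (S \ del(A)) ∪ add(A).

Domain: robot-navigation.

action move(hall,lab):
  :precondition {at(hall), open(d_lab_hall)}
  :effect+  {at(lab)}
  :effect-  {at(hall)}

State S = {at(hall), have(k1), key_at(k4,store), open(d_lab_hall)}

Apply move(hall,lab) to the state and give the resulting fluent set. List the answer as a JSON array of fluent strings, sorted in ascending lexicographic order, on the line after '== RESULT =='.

Progress:
  pre ⊆ S: {at(hall), open(d_lab_hall)} ⊆ S  — applicable
  S \ del = {have(k1), key_at(k4,store), open(d_lab_hall)}
  ∪ add   = {at(lab), have(k1), key_at(k4,store), open(d_lab_hall)}

== RESULT ==
["at(lab)", "have(k1)", "key_at(k4,store)", "open(d_lab_hall)"]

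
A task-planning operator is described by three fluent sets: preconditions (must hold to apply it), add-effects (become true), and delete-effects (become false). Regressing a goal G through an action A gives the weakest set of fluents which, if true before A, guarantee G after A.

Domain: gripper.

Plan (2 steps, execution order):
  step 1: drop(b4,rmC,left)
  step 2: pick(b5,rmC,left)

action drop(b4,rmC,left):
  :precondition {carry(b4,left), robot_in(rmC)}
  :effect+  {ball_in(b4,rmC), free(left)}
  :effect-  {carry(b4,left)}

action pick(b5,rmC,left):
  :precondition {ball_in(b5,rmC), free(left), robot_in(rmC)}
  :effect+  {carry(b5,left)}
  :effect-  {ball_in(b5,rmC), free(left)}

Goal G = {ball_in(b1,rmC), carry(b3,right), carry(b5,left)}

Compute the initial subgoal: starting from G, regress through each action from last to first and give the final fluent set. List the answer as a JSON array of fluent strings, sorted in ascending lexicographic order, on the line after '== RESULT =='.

Regress step by step:
  through step 2 (pick(b5,rmC,left)): drop {carry(b5,left)}, keep {ball_in(b1,rmC), carry(b3,right)}, require {ball_in(b5,rmC), free(left), robot_in(rmC)}
    → {ball_in(b1,rmC), ball_in(b5,rmC), carry(b3,right), free(left), robot_in(rmC)}
  through step 1 (drop(b4,rmC,left)): drop {free(left)}, keep {ball_in(b1,rmC), ball_in(b5,rmC), carry(b3,right), robot_in(rmC)}, require {carry(b4,left), robot_in(rmC)}
    → {ball_in(b1,rmC), ball_in(b5,rmC), carry(b3,right), carry(b4,left), robot_in(rmC)}

== RESULT ==
["ball_in(b1,rmC)", "ball_in(b5,rmC)", "carry(b3,right)", "carry(b4,left)", "robot_in(rmC)"]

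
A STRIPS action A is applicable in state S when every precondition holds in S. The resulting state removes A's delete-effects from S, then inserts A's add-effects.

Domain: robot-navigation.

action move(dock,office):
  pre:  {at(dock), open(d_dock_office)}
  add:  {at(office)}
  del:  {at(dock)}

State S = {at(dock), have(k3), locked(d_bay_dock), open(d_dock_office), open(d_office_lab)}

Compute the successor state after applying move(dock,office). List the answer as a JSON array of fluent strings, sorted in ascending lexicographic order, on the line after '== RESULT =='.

Progress:
  pre ⊆ S: {at(dock), open(d_dock_office)} ⊆ S  — applicable
  S \ del = {have(k3), locked(d_bay_dock), open(d_dock_office), open(d_office_lab)}
  ∪ add   = {at(office), have(k3), locked(d_bay_dock), open(d_dock_office), open(d_office_lab)}

== RESULT ==
["at(office)", "have(k3)", "locked(d_bay_dock)", "open(d_dock_office)", "open(d_office_lab)"]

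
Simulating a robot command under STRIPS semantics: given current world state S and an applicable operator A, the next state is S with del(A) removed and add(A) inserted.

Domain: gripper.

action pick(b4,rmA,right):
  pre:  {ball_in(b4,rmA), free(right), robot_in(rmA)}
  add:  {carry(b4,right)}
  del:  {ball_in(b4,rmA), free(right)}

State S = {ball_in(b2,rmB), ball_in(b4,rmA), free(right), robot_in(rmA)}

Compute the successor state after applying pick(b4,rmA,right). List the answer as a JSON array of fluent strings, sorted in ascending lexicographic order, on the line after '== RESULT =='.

Progress:
  pre ⊆ S: {ball_in(b4,rmA), free(right), robot_in(rmA)} ⊆ S  — applicable
  S \ del = {ball_in(b2,rmB), robot_in(rmA)}
  ∪ add   = {ball_in(b2,rmB), carry(b4,right), robot_in(rmA)}

== RESULT ==
["ball_in(b2,rmB)", "carry(b4,right)", "robot_in(rmA)"]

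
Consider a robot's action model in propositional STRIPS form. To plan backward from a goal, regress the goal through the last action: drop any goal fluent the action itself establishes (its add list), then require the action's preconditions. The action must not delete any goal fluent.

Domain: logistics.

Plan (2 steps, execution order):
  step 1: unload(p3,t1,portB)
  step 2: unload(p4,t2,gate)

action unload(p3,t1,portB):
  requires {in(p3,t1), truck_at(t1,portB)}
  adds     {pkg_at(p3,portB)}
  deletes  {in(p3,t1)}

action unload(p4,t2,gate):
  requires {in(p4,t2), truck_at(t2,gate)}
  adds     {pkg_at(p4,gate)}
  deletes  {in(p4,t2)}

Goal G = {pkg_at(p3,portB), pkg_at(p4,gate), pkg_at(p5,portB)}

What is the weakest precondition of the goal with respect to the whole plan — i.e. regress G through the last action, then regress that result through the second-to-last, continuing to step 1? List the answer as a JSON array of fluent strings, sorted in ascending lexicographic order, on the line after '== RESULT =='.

Regress step by step:
  through step 2 (unload(p4,t2,gate)): drop {pkg_at(p4,gate)}, keep {pkg_at(p3,portB), pkg_at(p5,portB)}, require {in(p4,t2), truck_at(t2,gate)}
    → {in(p4,t2), pkg_at(p3,portB), pkg_at(p5,portB), truck_at(t2,gate)}
  through step 1 (unload(p3,t1,portB)): drop {pkg_at(p3,portB)}, keep {in(p4,t2), pkg_at(p5,portB), truck_at(t2,gate)}, require {in(p3,t1), truck_at(t1,portB)}
    → {in(p3,t1), in(p4,t2), pkg_at(p5,portB), truck_at(t1,portB), truck_at(t2,gate)}

== RESULT ==
["in(p3,t1)", "in(p4,t2)", "pkg_at(p5,portB)", "truck_at(t1,portB)", "truck_at(t2,gate)"]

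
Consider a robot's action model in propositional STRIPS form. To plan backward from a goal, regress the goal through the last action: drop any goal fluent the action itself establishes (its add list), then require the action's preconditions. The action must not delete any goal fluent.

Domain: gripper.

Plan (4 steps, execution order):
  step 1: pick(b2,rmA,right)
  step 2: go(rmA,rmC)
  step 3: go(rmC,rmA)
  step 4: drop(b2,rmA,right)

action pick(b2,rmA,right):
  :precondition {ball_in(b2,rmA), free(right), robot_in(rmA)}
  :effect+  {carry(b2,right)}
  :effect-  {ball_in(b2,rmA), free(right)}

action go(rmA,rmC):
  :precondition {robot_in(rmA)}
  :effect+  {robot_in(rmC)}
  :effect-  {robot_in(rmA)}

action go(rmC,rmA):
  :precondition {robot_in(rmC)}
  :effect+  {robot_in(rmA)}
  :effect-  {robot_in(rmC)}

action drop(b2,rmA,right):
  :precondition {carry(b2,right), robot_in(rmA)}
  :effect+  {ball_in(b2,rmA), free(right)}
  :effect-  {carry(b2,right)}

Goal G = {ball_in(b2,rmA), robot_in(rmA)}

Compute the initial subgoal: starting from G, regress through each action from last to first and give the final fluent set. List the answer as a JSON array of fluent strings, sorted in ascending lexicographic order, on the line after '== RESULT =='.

Work backward from the goal:
  through step 4 (drop(b2,rmA,right)): drop {ball_in(b2,rmA)}, keep {robot_in(rmA)}, require {carry(b2,right), robot_in(rmA)}
    → {carry(b2,right), robot_in(rmA)}
  through step 3 (go(rmC,rmA)): drop {robot_in(rmA)}, keep {carry(b2,right)}, require {robot_in(rmC)}
    → {carry(b2,right), robot_in(rmC)}
  through step 2 (go(rmA,rmC)): drop {robot_in(rmC)}, keep {carry(b2,right)}, require {robot_in(rmA)}
    → {carry(b2,right), robot_in(rmA)}
  through step 1 (pick(b2,rmA,right)): drop {carry(b2,right)}, keep {robot_in(rmA)}, require {ball_in(b2,rmA), free(right), robot_in(rmA)}
    → {ball_in(b2,rmA), free(right), robot_in(rmA)}

== RESULT ==
["ball_in(b2,rmA)", "free(right)", "robot_in(rmA)"]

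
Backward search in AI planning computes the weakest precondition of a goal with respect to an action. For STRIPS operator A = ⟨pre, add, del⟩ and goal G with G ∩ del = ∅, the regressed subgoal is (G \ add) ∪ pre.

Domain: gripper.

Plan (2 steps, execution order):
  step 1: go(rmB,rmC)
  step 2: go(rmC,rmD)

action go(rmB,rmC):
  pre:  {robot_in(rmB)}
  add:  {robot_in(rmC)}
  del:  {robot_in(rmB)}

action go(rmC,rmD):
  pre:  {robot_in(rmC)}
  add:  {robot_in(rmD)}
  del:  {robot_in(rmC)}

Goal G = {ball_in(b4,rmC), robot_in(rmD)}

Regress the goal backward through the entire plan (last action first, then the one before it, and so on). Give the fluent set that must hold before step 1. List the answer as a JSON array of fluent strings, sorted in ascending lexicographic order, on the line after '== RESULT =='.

Work backward from the goal:
  through step 2 (go(rmC,rmD)): drop {robot_in(rmD)}, keep {ball_in(b4,rmC)}, require {robot_in(rmC)}
    → {ball_in(b4,rmC), robot_in(rmC)}
  through step 1 (go(rmB,rmC)): drop {robot_in(rmC)}, keep {ball_in(b4,rmC)}, require {robot_in(rmB)}
    → {ball_in(b4,rmC), robot_in(rmB)}

== RESULT ==
["ball_in(b4,rmC)", "robot_in(rmB)"]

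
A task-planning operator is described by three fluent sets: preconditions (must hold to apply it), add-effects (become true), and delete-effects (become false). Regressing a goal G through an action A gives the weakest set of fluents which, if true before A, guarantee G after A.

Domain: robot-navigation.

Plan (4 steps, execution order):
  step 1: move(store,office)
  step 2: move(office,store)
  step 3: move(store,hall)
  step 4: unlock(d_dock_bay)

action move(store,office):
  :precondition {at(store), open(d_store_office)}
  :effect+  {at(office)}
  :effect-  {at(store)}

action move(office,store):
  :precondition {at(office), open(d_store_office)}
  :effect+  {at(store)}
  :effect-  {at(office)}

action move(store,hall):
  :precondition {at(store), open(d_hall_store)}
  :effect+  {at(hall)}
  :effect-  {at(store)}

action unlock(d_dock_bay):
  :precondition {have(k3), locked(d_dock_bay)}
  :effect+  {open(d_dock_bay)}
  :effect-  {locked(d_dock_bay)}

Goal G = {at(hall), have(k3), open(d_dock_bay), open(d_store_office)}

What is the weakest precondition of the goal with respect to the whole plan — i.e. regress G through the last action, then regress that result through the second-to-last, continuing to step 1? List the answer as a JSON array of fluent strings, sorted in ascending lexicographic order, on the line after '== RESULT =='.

Work backward from the goal:
  through step 4 (unlock(d_dock_bay)): drop {open(d_dock_bay)}, keep {at(hall), have(k3), open(d_store_office)}, require {have(k3), locked(d_dock_bay)}
    → {at(hall), have(k3), locked(d_dock_bay), open(d_store_office)}
  through step 3 (move(store,hall)): drop {at(hall)}, keep {have(k3), locked(d_dock_bay), open(d_store_office)}, require {at(store), open(d_hall_store)}
    → {at(store), have(k3), locked(d_dock_bay), open(d_hall_store), open(d_store_office)}
  through step 2 (move(office,store)): drop {at(store)}, keep {have(k3), locked(d_dock_bay), open(d_hall_store), open(d_store_office)}, require {at(office), open(d_store_office)}
    → {at(office), have(k3), locked(d_dock_bay), open(d_hall_store), open(d_store_office)}
  through step 1 (move(store,office)): drop {at(office)}, keep {have(k3), locked(d_dock_bay), open(d_hall_store), open(d_store_office)}, require {at(store), open(d_store_office)}
    → {at(store), have(k3), locked(d_dock_bay), open(d_hall_store), open(d_store_office)}

== RESULT ==
["at(store)", "have(k3)", "locked(d_dock_bay)", "open(d_hall_store)", "open(d_store_office)"]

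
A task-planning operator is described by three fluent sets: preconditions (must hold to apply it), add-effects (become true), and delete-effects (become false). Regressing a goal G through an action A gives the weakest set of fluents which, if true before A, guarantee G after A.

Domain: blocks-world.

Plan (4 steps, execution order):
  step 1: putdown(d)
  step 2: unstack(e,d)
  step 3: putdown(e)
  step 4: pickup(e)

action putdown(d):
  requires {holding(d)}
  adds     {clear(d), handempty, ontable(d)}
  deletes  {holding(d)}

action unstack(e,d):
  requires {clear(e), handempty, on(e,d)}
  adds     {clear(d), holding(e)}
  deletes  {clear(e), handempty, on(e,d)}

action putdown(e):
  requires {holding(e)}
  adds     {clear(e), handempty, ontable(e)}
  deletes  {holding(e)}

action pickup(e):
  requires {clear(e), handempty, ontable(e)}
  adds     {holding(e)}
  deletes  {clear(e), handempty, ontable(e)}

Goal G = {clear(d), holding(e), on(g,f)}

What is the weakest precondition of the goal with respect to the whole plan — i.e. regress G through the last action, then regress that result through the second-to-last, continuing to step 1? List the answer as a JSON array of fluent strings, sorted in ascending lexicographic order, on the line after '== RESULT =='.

Work backward from the goal:
  through step 4 (pickup(e)): drop {holding(e)}, keep {clear(d), on(g,f)}, require {clear(e), handempty, ontable(e)}
    → {clear(d), clear(e), handempty, on(g,f), ontable(e)}
  through step 3 (putdown(e)): drop {clear(e), handempty, ontable(e)}, keep {clear(d), on(g,f)}, require {holding(e)}
    → {clear(d), holding(e), on(g,f)}
  through step 2 (unstack(e,d)): drop {clear(d), holding(e)}, keep {on(g,f)}, require {clear(e), handempty, on(e,d)}
    → {clear(e), handempty, on(e,d), on(g,f)}
  through step 1 (putdown(d)): drop {handempty}, keep {clear(e), on(e,d), on(g,f)}, require {holding(d)}
    → {clear(e), holding(d), on(e,d), on(g,f)}

== RESULT ==
["clear(e)", "holding(d)", "on(e,d)", "on(g,f)"]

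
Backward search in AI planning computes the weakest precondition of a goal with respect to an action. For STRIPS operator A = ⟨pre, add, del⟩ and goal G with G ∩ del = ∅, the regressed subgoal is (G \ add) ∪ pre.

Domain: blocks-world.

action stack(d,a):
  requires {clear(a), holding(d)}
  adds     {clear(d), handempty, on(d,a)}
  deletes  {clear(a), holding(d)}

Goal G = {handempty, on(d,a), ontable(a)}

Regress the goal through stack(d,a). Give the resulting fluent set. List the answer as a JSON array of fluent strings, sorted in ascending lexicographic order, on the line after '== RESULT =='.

Regress:
  G ∩ del = {}  (empty — regression defined)
  G \ add = {handempty, on(d,a), ontable(a)} \ {clear(d), handempty, on(d,a)} = {ontable(a)}
  ∪ pre   = {ontable(a)} ∪ {clear(a), holding(d)}
          = {clear(a), holding(d), ontable(a)}

== RESULT ==
["clear(a)", "holding(d)", "ontable(a)"]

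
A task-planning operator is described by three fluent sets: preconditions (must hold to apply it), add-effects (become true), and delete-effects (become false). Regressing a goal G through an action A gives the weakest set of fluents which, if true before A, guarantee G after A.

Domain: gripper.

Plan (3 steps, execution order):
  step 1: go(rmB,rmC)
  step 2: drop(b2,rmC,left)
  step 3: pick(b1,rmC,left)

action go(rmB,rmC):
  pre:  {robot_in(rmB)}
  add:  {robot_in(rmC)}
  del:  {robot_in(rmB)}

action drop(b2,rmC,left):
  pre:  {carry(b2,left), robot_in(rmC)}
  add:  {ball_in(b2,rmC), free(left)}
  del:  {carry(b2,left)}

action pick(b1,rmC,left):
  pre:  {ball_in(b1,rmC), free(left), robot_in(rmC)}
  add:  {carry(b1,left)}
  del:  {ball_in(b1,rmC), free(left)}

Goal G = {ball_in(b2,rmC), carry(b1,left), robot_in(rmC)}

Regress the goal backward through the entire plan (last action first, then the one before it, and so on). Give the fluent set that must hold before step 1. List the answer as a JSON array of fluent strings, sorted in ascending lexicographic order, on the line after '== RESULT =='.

Work backward from the goal:
  through step 3 (pick(b1,rmC,left)): drop {carry(b1,left)}, keep {ball_in(b2,rmC), robot_in(rmC)}, require {ball_in(b1,rmC), free(left), robot_in(rmC)}
    → {ball_in(b1,rmC), ball_in(b2,rmC), free(left), robot_in(rmC)}
  through step 2 (drop(b2,rmC,left)): drop {ball_in(b2,rmC), free(left)}, keep {ball_in(b1,rmC), robot_in(rmC)}, require {carry(b2,left), robot_in(rmC)}
    → {ball_in(b1,rmC), carry(b2,left), robot_in(rmC)}
  through step 1 (go(rmB,rmC)): drop {robot_in(rmC)}, keep {ball_in(b1,rmC), carry(b2,left)}, require {robot_in(rmB)}
    → {ball_in(b1,rmC), carry(b2,left), robot_in(rmB)}

== RESULT ==
["ball_in(b1,rmC)", "carry(b2,left)", "robot_in(rmB)"]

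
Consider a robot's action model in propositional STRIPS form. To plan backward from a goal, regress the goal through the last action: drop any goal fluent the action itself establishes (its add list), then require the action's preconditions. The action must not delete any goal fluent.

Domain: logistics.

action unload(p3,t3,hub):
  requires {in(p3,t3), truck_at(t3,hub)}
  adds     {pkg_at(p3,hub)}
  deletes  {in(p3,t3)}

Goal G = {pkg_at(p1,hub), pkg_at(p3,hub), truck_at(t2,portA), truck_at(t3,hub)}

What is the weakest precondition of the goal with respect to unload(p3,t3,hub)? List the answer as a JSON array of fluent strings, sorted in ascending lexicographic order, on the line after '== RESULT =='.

Regress:
  G ∩ del = {}  (empty — regression defined)
  G \ add = {pkg_at(p1,hub), pkg_at(p3,hub), truck_at(t2,portA), truck_at(t3,hub)} \ {pkg_at(p3,hub)} = {pkg_at(p1,hub), truck_at(t2,portA), truck_at(t3,hub)}
  ∪ pre   = {pkg_at(p1,hub), truck_at(t2,portA), truck_at(t3,hub)} ∪ {in(p3,t3), truck_at(t3,hub)}
          = {in(p3,t3), pkg_at(p1,hub), truck_at(t2,portA), truck_at(t3,hub)}

== RESULT ==
["in(p3,t3)", "pkg_at(p1,hub)", "truck_at(t2,portA)", "truck_at(t3,hub)"]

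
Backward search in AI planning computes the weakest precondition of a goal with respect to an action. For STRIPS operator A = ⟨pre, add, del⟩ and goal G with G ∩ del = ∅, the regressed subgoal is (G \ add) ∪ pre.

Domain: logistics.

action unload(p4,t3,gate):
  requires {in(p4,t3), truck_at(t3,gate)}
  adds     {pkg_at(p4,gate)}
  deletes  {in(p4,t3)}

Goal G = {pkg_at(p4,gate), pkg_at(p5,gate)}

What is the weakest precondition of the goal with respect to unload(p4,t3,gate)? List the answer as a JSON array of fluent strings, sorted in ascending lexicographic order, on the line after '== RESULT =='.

Compute (G \ add) ∪ pre:
  G ∩ del = {}  (empty — regression defined)
  G \ add = {pkg_at(p4,gate), pkg_at(p5,gate)} \ {pkg_at(p4,gate)} = {pkg_at(p5,gate)}
  ∪ pre   = {pkg_at(p5,gate)} ∪ {in(p4,t3), truck_at(t3,gate)}
          = {in(p4,t3), pkg_at(p5,gate), truck_at(t3,gate)}

== RESULT ==
["in(p4,t3)", "pkg_at(p5,gate)", "truck_at(t3,gate)"]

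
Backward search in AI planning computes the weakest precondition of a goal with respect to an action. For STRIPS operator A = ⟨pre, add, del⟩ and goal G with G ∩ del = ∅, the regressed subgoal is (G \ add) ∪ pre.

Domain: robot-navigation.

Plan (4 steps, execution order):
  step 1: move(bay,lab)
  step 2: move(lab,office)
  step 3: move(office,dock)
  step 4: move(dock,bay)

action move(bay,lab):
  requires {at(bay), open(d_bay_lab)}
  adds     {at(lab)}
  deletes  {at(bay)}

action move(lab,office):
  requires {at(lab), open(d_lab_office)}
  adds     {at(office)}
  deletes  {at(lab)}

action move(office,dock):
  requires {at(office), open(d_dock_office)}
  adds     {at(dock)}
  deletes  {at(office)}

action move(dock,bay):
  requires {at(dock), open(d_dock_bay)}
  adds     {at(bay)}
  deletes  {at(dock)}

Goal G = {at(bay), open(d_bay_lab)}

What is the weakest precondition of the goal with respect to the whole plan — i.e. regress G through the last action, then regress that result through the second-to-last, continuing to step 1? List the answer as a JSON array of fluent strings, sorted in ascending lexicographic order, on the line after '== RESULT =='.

Regress step by step:
  through step 4 (move(dock,bay)): drop {at(bay)}, keep {open(d_bay_lab)}, require {at(dock), open(d_dock_bay)}
    → {at(dock), open(d_bay_lab), open(d_dock_bay)}
  through step 3 (move(office,dock)): drop {at(dock)}, keep {open(d_bay_lab), open(d_dock_bay)}, require {at(office), open(d_dock_office)}
    → {at(office), open(d_bay_lab), open(d_dock_bay), open(d_dock_office)}
  through step 2 (move(lab,office)): drop {at(office)}, keep {open(d_bay_lab), open(d_dock_bay), open(d_dock_office)}, require {at(lab), open(d_lab_office)}
    → {at(lab), open(d_bay_lab), open(d_dock_bay), open(d_dock_office), open(d_lab_office)}
  through step 1 (move(bay,lab)): drop {at(lab)}, keep {open(d_bay_lab), open(d_dock_bay), open(d_dock_office), open(d_lab_office)}, require {at(bay), open(d_bay_lab)}
    → {at(bay), open(d_bay_lab), open(d_dock_bay), open(d_dock_office), open(d_lab_office)}

== RESULT ==
["at(bay)", "open(d_bay_lab)", "open(d_dock_bay)", "open(d_dock_office)", "open(d_lab_office)"]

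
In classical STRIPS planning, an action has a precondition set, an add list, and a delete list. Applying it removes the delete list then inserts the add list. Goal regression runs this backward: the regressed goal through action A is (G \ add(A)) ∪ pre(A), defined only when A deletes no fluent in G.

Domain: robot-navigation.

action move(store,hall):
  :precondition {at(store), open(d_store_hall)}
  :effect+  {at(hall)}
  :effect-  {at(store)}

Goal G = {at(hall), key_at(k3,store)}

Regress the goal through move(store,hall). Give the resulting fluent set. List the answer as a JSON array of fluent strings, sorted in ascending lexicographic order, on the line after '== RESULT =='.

Regress:
  G ∩ del = {}  (empty — regression defined)
  G \ add = {at(hall), key_at(k3,store)} \ {at(hall)} = {key_at(k3,store)}
  ∪ pre   = {key_at(k3,store)} ∪ {at(store), open(d_store_hall)}
          = {at(store), key_at(k3,store), open(d_store_hall)}

== RESULT ==
["at(store)", "key_at(k3,store)", "open(d_store_hall)"]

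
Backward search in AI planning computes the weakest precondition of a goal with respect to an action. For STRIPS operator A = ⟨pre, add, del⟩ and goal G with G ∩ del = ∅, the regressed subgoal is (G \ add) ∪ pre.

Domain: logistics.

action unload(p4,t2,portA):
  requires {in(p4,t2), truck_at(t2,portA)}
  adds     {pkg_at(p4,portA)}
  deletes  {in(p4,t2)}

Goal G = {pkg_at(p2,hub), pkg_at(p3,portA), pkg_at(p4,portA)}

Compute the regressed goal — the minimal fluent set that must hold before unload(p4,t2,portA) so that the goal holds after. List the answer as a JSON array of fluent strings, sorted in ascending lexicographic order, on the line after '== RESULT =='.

Compute (G \ add) ∪ pre:
  G ∩ del = {}  (empty — regression defined)
  G \ add = {pkg_at(p2,hub), pkg_at(p3,portA), pkg_at(p4,portA)} \ {pkg_at(p4,portA)} = {pkg_at(p2,hub), pkg_at(p3,portA)}
  ∪ pre   = {pkg_at(p2,hub), pkg_at(p3,portA)} ∪ {in(p4,t2), truck_at(t2,portA)}
          = {in(p4,t2), pkg_at(p2,hub), pkg_at(p3,portA), truck_at(t2,portA)}

== RESULT ==
["in(p4,t2)", "pkg_at(p2,hub)", "pkg_at(p3,portA)", "truck_at(t2,portA)"]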